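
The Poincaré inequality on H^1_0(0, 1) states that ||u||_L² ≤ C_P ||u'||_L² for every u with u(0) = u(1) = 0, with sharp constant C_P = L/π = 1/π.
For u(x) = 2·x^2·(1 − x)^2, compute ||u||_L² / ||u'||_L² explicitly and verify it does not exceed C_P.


||u||_L² / ||u'||_L² = sqrt(3)/6 < C_P = 1/π.

u(x) = 2·x^2·(1 − x)^2, so u'(x) = 4*x*(x - 1)*(2*x - 1).
u(x) = 2·x^2·(1 − x)^2 vanishes at x = 0 and x = 1, so u ∈ H^1_0(0, 1). Differentiate via the product rule and integrate the resulting polynomials term by term.
  ∫_0^1 u² dx = ∫_0^1 (4*x^8 - 16*x^7 + 24*x^6 - 16*x^5 + 4*x^4) dx. Term by term:
    ∫_0^1 4*x^8 dx = 4/9;  ∫_0^1 -16*x^7 dx = -2;  ∫_0^1 24*x^6 dx = 24/7;
    ∫_0^1 -16*x^5 dx = -8/3;  ∫_0^1 4*x^4 dx = 4/5.
  Sum: 4/9 − 2 + 24/7 − 8/3 + 4/5 = 2/315.
  ∫_0^1 (u')² dx = ∫_0^1 (64*x^6 - 192*x^5 + 208*x^4 - 96*x^3 + 16*x^2) dx. Term by term:
    ∫_0^1 64*x^6 dx = 64/7;  ∫_0^1 -192*x^5 dx = -32;  ∫_0^1 208*x^4 dx = 208/5;
    ∫_0^1 -96*x^3 dx = -24;  ∫_0^1 16*x^2 dx = 16/3.
  Sum: 64/7 − 32 + 208/5 − 24 + 16/3 = 8/105.
∫_0^1 u² dx = 2/315, so ||u||_L² = sqrt(70)/105.
∫_0^1 (u')² dx = 8/105, so ||u'||_L² = 2*sqrt(210)/105.
Ratio ||u||_L² / ||u'||_L² = sqrt(3)/6.
Sharp Poincaré constant on H^1_0(0, 1) is C_P = L/π = 1/π, achieved by sin(π·x).
A polynomial bump cannot attain the sharp Poincaré constant (only the first sine eigenfunction does), so the ratio is strictly less than C_P, consistent with ||u||_L² ≤ C_P ||u'||_L².


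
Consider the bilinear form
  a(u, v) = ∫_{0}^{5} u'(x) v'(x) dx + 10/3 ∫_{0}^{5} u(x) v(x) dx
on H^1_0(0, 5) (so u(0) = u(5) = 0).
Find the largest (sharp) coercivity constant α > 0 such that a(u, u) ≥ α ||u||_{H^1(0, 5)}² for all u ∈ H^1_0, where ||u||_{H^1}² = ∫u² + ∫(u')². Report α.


α = 1

Coercivity of a(·,·) on H^1_0(0, 5) means a(u, u) ≥ α ||u||_{H^1}² for every u ∈ H^1_0.
The interval has length L = 5, and Poincaré/coercivity depend only on L. Here a(u, u) = ∫(u')² + (10/3)·∫u².
Here c = 10/3 ≥ 1, so a(u,u) = ∫(u')² + c∫u² ≥ ∫(u')² + ∫u² = ||u||_{H^1}², i.e. α = 1 works. No larger α is possible: a(u,u) ≥ α||u||_{H^1}² means (1−α)∫(u')² ≥ (α−c)∫u², and for the modes u_n = sin(nπ(x−x₀)/L) (x₀ the left endpoint) one has ∫u_n²/∫(u_n')² = (L/(nπ))² → 0, so a(u_n,u_n)/||u_n||_{H^1}² → 1. Hence the optimal constant is α = 1.
Therefore α = 1.


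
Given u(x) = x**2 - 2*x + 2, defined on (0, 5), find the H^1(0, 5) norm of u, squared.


||u||_{H^1}^2 = 340

The H^1 norm (squared) on an interval (0, L) is
  ||u||_{H^1}^2 = ∫_0^L u(x)^2 dx + ∫_0^L u'(x)^2 dx.
Compute u'(x) = 2*x - 2.
Then u(x)^2 = x**4 - 4*x**3 + 8*x**2 - 8*x + 4 and u'(x)^2 = 4*x**2 - 8*x + 4.
Integrate each monomial from 0 to 5 using ∫_0^5 c·x^n dx = c·5^(n+1)/(n+1):
  ∫_0^5 u(x)^2 dx = ∫_0^5 (x^4 - 4*x^3 + 8*x^2 - 8*x + 4) dx. Term by term:
    ∫_0^5 x^4 dx = 625;  ∫_0^5 -4*x^3 dx = -625;  ∫_0^5 8*x^2 dx = 1000/3;
    ∫_0^5 -8*x dx = -100;  ∫_0^5 4 dx = 20.
  Sum: 625 − 625 + 1000/3 − 100 + 20 = 760/3.
  ∫_0^5 u'(x)^2 dx = ∫_0^5 (4*x^2 - 8*x + 4) dx. Term by term:
    ∫_0^5 4*x^2 dx = 500/3;  ∫_0^5 -8*x dx = -100;  ∫_0^5 4 dx = 20.
  Sum: 500/3 − 100 + 20 = 260/3.
Adding: ||u||_{H^1}^2 = 760/3 + 260/3 = 340.


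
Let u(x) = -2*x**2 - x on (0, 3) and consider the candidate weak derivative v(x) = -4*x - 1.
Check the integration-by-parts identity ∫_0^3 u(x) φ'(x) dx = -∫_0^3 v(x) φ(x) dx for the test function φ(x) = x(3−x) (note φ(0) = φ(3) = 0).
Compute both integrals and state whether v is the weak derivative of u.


LHS = 63/2, RHS = 63/2. Yes, v = u' weakly.

u(x) = -2*x**2 - x, classical derivative u'(x) = -4*x - 1.
φ(x) = x(3−x), so φ'(x) = 3 - 2*x.
Note φ(0) = φ(3) = 0, so the boundary term u·φ vanishes.
LHS = ∫_0^3 u(x) φ'(x) dx = ∫_0^3 (4*x^3 - 4*x^2 - 3*x) dx. Term by term:
  ∫_0^3 4*x^3 dx = 81;  ∫_0^3 -4*x^2 dx = -36;  ∫_0^3 -3*x dx = -27/2.
Sum: 81 − 36 − 27/2 = 63/2.
So LHS = 63/2.
∫_0^3 v(x) φ(x) dx = ∫_0^3 (4*x^3 - 11*x^2 - 3*x) dx. Term by term:
  ∫_0^3 4*x^3 dx = 81;  ∫_0^3 -11*x^2 dx = -99;  ∫_0^3 -3*x dx = -27/2.
Sum: 81 − 99 − 27/2 = -63/2.
So RHS = -∫_0^3 v(x) φ(x) dx = 63/2.
LHS = RHS, so the identity holds for this test φ.
Moreover u is smooth here and v(x) = u'(x) = -4*x - 1 pointwise, so the identity holds for every test function. Hence v is the weak derivative of u.


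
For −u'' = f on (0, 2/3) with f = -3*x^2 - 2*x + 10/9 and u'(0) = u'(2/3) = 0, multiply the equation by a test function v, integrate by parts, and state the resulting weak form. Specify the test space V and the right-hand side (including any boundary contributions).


V = H^1(0, 2/3) (no boundary constraint on v; u is determined up to an additive constant); weak form: ∫_0^2/3 u'v' dx = ∫_0^2/3 (-3*x^2 - 2*x + 10/9) v dx for all v ∈ V.

Multiply both sides by a test function v and integrate from 0 to 2/3:
  ∫_0^2/3 −u''(x) v(x) dx = ∫_0^2/3 f(x) v(x) dx.
Integrate the LHS by parts once:
  ∫_0^2/3 −u'' v dx = −[u'(x) v(x)]_0^2/3 + ∫_0^2/3 u'(x) v'(x) dx.
Thus ∫_0^2/3 u'(x) v'(x) dx = ∫_0^2/3 f(x) v(x) dx + [u'(x) v(x)]_0^2/3.
Choose V so that boundary terms are either known or forced to vanish.
u has homogeneous Neumann: u'(0) = u'(2/3) = 0. So [u' v]_0^2/3 = 0·v(2/3) − 0·v(0) = 0 for any v; take V = H^1(0, 2/3).
Weak formulation: find u (satisfying any essential BC) such that ∫_0^2/3 u'(x) v'(x) dx = ∫_0^2/3 f v dx for all v ∈ V (homogeneous Neumann, so boundary terms vanish).
Substituting f(x) = -3*x^2 - 2*x + 10/9, the right-hand side is ∫_0^2/3 (-3*x^2 - 2*x + 10/9) v dx.
Compatibility check (pure Neumann): taking v ≡ 1 ∈ V gives 0 = ∫_0^2/3 f dx + (0) − (0), i.e. ∫_0^2/3 f dx must equal u'(0) − u'(2/3) = 0. Indeed ∫_0^2/3 (-3*x^2 - 2*x + 10/9) dx = 0, so the data are compatible. The solution is then unique only up to an additive constant (fix it e.g. by requiring ∫_0^2/3 u dx = 0).


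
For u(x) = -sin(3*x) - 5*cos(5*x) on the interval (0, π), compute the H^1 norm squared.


||u||_{H^1(0,π)}^2 = 330*π

u'(x) = 25*sin(5*x) - 3*cos(3*x).
Expand u² and (u')² and integrate term by term on (0, π), using: for integers n ≥ 1, ∫_0^π sin²(nx) dx = ∫_0^π cos²(nx) dx = π/2; for n ≠ n', ∫_0^π sin(nx)sin(n'x) dx = ∫_0^π cos(nx)cos(n'x) dx = 0; and by product-to-sum, ∫_0^π sin(nx)cos(n'x) dx = ½∫_0^π [sin((n+n')x) + sin((n−n')x)] dx, which is 0 when n+n' is even and 2n/(n²−n'²) when n+n' is odd (it need not vanish on (0, π)).
  u² squared terms: (-1)²·∫sin(3x)² dx = 1·π/2 = π/2;  (-5)²·∫cos(5x)² dx = 25·π/2 = 25*π/2.
  u² cross terms: 2·(-1)·(-5)·∫sin(3x)·cos(5x) dx = 10·(0) = 0.
  So ∫_0^π u² dx = π/2 + 25*π/2 + 0 = 13*π.
  (u')² squared terms: (-3)²·∫cos(3x)² dx = 9·π/2 = 9*π/2;  (25)²·∫sin(5x)² dx = 625·π/2 = 625*π/2.
  (u')² cross terms: 2·(-3)·(25)·∫cos(3x)·sin(5x) dx = -150·(0) = 0.
  So ∫_0^π (u')² dx = 9*π/2 + 625*π/2 + 0 = 317*π.
||u||_{H^1}^2 = (13*π) + (317*π) = 330*π.


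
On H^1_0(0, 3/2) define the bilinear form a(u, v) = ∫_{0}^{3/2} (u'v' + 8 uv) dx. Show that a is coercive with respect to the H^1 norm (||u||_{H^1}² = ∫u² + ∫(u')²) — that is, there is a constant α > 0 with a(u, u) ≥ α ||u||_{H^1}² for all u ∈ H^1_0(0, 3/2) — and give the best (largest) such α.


α = 1

Coercivity of a(·,·) on H^1_0(0, 3/2) means a(u, u) ≥ α ||u||_{H^1}² for every u ∈ H^1_0.
The interval has length L = 3/2, and Poincaré/coercivity depend only on L. Here a(u, u) = ∫(u')² + (8)·∫u².
Here c = 8 ≥ 1, so a(u,u) = ∫(u')² + c∫u² ≥ ∫(u')² + ∫u² = ||u||_{H^1}², i.e. α = 1 works. No larger α is possible: a(u,u) ≥ α||u||_{H^1}² means (1−α)∫(u')² ≥ (α−c)∫u², and for the modes u_n = sin(nπ(x−x₀)/L) (x₀ the left endpoint) one has ∫u_n²/∫(u_n')² = (L/(nπ))² → 0, so a(u_n,u_n)/||u_n||_{H^1}² → 1. Hence the optimal constant is α = 1.
Therefore α = 1.


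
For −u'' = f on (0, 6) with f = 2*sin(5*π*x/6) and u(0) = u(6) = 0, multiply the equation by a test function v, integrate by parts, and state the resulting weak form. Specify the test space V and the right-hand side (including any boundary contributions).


V = H^1_0(0, 6) (so v(0) = v(6) = 0); weak form: ∫_0^6 u'v' dx = ∫_0^6 (2*sin(5*π*x/6)) v dx for all v ∈ V.

Multiply both sides by a test function v and integrate from 0 to 6:
  ∫_0^6 −u''(x) v(x) dx = ∫_0^6 f(x) v(x) dx.
Integrate the LHS by parts once:
  ∫_0^6 −u'' v dx = −[u'(x) v(x)]_0^6 + ∫_0^6 u'(x) v'(x) dx.
Thus ∫_0^6 u'(x) v'(x) dx = ∫_0^6 f(x) v(x) dx + [u'(x) v(x)]_0^6.
Choose V so that boundary terms are either known or forced to vanish.
u is Dirichlet: u(0) = u(6) = 0. Let V = H^1_0(0, 6); then v(0) = v(6) = 0, and [u' v]_0^6 = 0.
Weak formulation: find u (satisfying any essential BC) such that ∫_0^6 u'(x) v'(x) dx = ∫_0^6 f v dx for all v ∈ V.
Substituting f(x) = 2*sin(5*π*x/6), the right-hand side is ∫_0^6 (2*sin(5*π*x/6)) v dx.


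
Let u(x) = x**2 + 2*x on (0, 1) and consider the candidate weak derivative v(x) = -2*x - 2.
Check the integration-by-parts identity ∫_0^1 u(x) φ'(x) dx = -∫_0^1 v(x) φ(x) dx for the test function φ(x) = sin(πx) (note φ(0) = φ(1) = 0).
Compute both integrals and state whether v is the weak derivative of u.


LHS = -6/π, RHS = 6/π. No, v is not the weak derivative of u.

u(x) = x**2 + 2*x, classical derivative u'(x) = 2*x + 2.
φ(x) = sin(πx), so φ'(x) = π*cos(π*x).
Note φ(0) = φ(1) = 0, so the boundary term u·φ vanishes.
LHS = ∫_0^1 u(x) φ'(x) dx = ∫_0^1 (π*x^2*cos(π*x) + 2*π*x*cos(π*x)) dx. Term by term:
  ∫_0^1 π*x^2*cos(π*x) dx = -2/π;  ∫_0^1 2*π*x*cos(π*x) dx = -4/π.
Sum: -2/π − 4/π = -6/π.
So LHS = -6/π.
∫_0^1 v(x) φ(x) dx = ∫_0^1 (-2*x*sin(π*x) - 2*sin(π*x)) dx. Term by term:
  ∫_0^1 -2*sin(π*x) dx = -4/π;  ∫_0^1 -2*x*sin(π*x) dx = -2/π.
Sum: -4/π − 2/π = -6/π.
So RHS = -∫_0^1 v(x) φ(x) dx = 6/π.
LHS − RHS = -12/π ≠ 0, so the identity fails.
(For a valid weak derivative the identity must hold for EVERY test function, in particular this one. The failure shows v is NOT the weak derivative of u.)
Correct weak derivative would be u'(x) = 2*x + 2.


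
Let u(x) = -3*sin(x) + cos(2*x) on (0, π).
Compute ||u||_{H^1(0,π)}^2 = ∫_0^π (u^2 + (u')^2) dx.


||u||_{H^1(0,π)}^2 = 20 + 23*π/2

u'(x) = -2*sin(2*x) - 3*cos(x).
Expand u² and (u')² and integrate term by term on (0, π), using: for integers n ≥ 1, ∫_0^π sin²(nx) dx = ∫_0^π cos²(nx) dx = π/2; for n ≠ n', ∫_0^π sin(nx)sin(n'x) dx = ∫_0^π cos(nx)cos(n'x) dx = 0; and by product-to-sum, ∫_0^π sin(nx)cos(n'x) dx = ½∫_0^π [sin((n+n')x) + sin((n−n')x)] dx, which is 0 when n+n' is even and 2n/(n²−n'²) when n+n' is odd (it need not vanish on (0, π)).
  u² squared terms: (-3)²·∫sin(x)² dx = 9·π/2 = 9*π/2;  (1)²·∫cos(2x)² dx = 1·π/2 = π/2.
  u² cross terms: 2·(-3)·(1)·∫sin(x)·cos(2x) dx = -6·(-2/3) = 4.
  So ∫_0^π u² dx = 9*π/2 + π/2 + 4 = 4 + 5*π.
  (u')² squared terms: (-3)²·∫cos(x)² dx = 9·π/2 = 9*π/2;  (-2)²·∫sin(2x)² dx = 4·π/2 = 2*π.
  (u')² cross terms: 2·(-3)·(-2)·∫cos(x)·sin(2x) dx = 12·(4/3) = 16.
  So ∫_0^π (u')² dx = 9*π/2 + 2*π + 16 = 16 + 13*π/2.
||u||_{H^1}^2 = (4 + 5*π) + (16 + 13*π/2) = 20 + 23*π/2.


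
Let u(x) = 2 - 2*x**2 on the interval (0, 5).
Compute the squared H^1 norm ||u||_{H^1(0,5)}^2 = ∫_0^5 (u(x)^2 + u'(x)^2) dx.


||u||_{H^1}^2 = 8560/3

The H^1 norm (squared) on an interval (0, L) is
  ||u||_{H^1}^2 = ∫_0^L u(x)^2 dx + ∫_0^L u'(x)^2 dx.
Compute u'(x) = -4*x.
Then u(x)^2 = 4*x**4 - 8*x**2 + 4 and u'(x)^2 = 16*x**2.
Integrate each monomial from 0 to 5 using ∫_0^5 c·x^n dx = c·5^(n+1)/(n+1):
  ∫_0^5 u(x)^2 dx = ∫_0^5 (4*x^4 - 8*x^2 + 4) dx. Term by term:
    ∫_0^5 4*x^4 dx = 2500;  ∫_0^5 -8*x^2 dx = -1000/3;  ∫_0^5 4 dx = 20.
  Sum: 2500 − 1000/3 + 20 = 6560/3.
  ∫_0^5 u'(x)^2 dx = ∫_0^5 (16*x^2) dx. Term by term:
    ∫_0^5 16*x^2 dx = 2000/3.
Adding: ||u||_{H^1}^2 = 6560/3 + 2000/3 = 8560/3.


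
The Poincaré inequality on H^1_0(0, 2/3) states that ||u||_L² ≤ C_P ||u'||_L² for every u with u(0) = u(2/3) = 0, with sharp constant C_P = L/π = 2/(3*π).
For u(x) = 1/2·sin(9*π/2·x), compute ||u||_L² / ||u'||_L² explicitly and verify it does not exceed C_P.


||u||_L² / ||u'||_L² = 2/(9*π) < C_P = 2/(3*π).

u(x) = 1/2·sin(9*π/2·x), so u'(x) = 9*π*cos(9*π*x/2)/4.
Writing u(x) = A·sin(kπx/L) with A = 1/2 and k = 3, use ∫_0^L sin²(kπx/L) dx = L/2 and ∫_0^L cos²(kπx/L) dx = L/2.
u² = 1/4·sin²(9*π/2·x) and (u')² = 81*π^2/16·cos²(9*π/2·x), and each of sin², cos² integrates to L/2 = 1/3 over (0, 2/3).
∫_0^2/3 u² dx = 1/12, so ||u||_L² = sqrt(3)/6.
∫_0^2/3 (u')² dx = 27*π^2/16, so ||u'||_L² = 3*sqrt(3)*π/4.
Ratio ||u||_L² / ||u'||_L² = 2/(9*π).
Sharp Poincaré constant on H^1_0(0, 2/3) is C_P = L/π = 2/(3*π), achieved by sin(3*π/2·x).
This is the k = 3 harmonic; the ratio L/(kπ) is strictly less than C_P = L/π, consistent with the sharp inequality ||u||_L² ≤ C_P ||u'||_L².


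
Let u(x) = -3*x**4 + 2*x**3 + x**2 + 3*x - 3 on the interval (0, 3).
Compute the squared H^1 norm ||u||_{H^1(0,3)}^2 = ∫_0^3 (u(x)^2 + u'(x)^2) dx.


||u||_{H^1}^2 = 1233864/35

The H^1 norm (squared) on an interval (0, L) is
  ||u||_{H^1}^2 = ∫_0^L u(x)^2 dx + ∫_0^L u'(x)^2 dx.
Compute u'(x) = -12*x**3 + 6*x**2 + 2*x + 3.
Then u(x)^2 = 9*x**8 - 12*x**7 - 2*x**6 - 14*x**5 + 31*x**4 - 6*x**3 + 3*x**2 - 18*x + 9 and u'(x)^2 = 144*x**6 - 144*x**5 - 12*x**4 - 48*x**3 + 40*x**2 + 12*x + 9.
Integrate each monomial from 0 to 3 using ∫_0^3 c·x^n dx = c·3^(n+1)/(n+1):
  ∫_0^3 u(x)^2 dx = ∫_0^3 (9*x^8 - 12*x^7 - 2*x^6 - 14*x^5 + 31*x^4 - 6*x^3 + 3*x^2 - 18*x + 9) dx. Term by term:
    ∫_0^3 9*x^8 dx = 19683;  ∫_0^3 -12*x^7 dx = -19683/2;  ∫_0^3 -2*x^6 dx = -4374/7;
    ∫_0^3 -14*x^5 dx = -1701;  ∫_0^3 31*x^4 dx = 7533/5;  ∫_0^3 -6*x^3 dx = -243/2;
    ∫_0^3 3*x^2 dx = 27;  ∫_0^3 -18*x dx = -81;  ∫_0^3 9 dx = 27.
  Sum: 19683 − 19683/2 − 4374/7 − 1701 + 7533/5 − 243/2 + 27 − 81 + 27 = 310581/35.
  ∫_0^3 u'(x)^2 dx = ∫_0^3 (144*x^6 - 144*x^5 - 12*x^4 - 48*x^3 + 40*x^2 + 12*x + 9) dx. Term by term:
    ∫_0^3 144*x^6 dx = 314928/7;  ∫_0^3 -144*x^5 dx = -17496;  ∫_0^3 -12*x^4 dx = -2916/5;
    ∫_0^3 -48*x^3 dx = -972;  ∫_0^3 40*x^2 dx = 360;  ∫_0^3 12*x dx = 54;
    ∫_0^3 9 dx = 27.
  Sum: 314928/7 − 17496 − 2916/5 − 972 + 360 + 54 + 27 = 923283/35.
Adding: ||u||_{H^1}^2 = 310581/35 + 923283/35 = 1233864/35.


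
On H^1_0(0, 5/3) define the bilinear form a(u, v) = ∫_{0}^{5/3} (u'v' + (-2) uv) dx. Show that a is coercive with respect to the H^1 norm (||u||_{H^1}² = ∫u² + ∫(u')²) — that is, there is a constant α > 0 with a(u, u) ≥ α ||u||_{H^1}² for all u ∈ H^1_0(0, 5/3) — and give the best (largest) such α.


α = (-50 + 9*π^2)/(25 + 9*π^2)

Coercivity of a(·,·) on H^1_0(0, 5/3) means a(u, u) ≥ α ||u||_{H^1}² for every u ∈ H^1_0.
The interval has length L = 5/3, and Poincaré/coercivity depend only on L. Here a(u, u) = ∫(u')² + (-2)·∫u².
Here c = -2 < 0 with |c| < (π/L)² = 9*π^2/25, so coercivity still holds. The condition a(u,u) ≥ α||u||_{H^1}² reads (1−α)∫(u')² ≥ (α−c)∫u². Any admissible α is ≤ 1 (rapidly oscillating u have ∫u²/∫(u')² → 0), and α = 1 would force 0 ≥ (1−c)∫u², impossible since c < 1; so 1−α > 0. By the sharp Poincaré inequality on H^1_0 of an interval of length L, ∫(u')² ≥ (π/L)²∫u² with equality for the first sine mode sin(π(x−x₀)/L) (x₀ the left endpoint), so the inequality holds for all u iff (1−α)(π/L)² ≥ α − c, i.e. α ≤ ((π/L)² + c)/((π/L)² + 1) = (1 + c(L/π)²)/(1 + (L/π)²). (Direct route, valid since c ≤ 0: Poincaré gives c∫u² ≥ c(L/π)²∫(u')², so a(u,u) ≥ (1 + c(L/π)²)∫(u')², while ||u||_{H^1}² ≤ (1 + (L/π)²)∫(u')²; dividing yields the same α.) With (π/L)² = 9*π^2/25 and c = -2, the largest admissible constant is α = ((π/L)² + c)/((π/L)² + 1).
Simplifying, α = (-50 + 9*π^2)/(25 + 9*π^2).


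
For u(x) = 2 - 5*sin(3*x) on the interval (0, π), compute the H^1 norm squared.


||u||_{H^1(0,π)}^2 = -40/3 + 129*π

u'(x) = -15*cos(3*x).
Expand u² and (u')² and integrate term by term on (0, π), using: for integers n ≥ 1, ∫_0^π sin²(nx) dx = ∫_0^π cos²(nx) dx = π/2; for n ≠ n', ∫_0^π sin(nx)sin(n'x) dx = ∫_0^π cos(nx)cos(n'x) dx = 0; and by product-to-sum, ∫_0^π sin(nx)cos(n'x) dx = ½∫_0^π [sin((n+n')x) + sin((n−n')x)] dx, which is 0 when n+n' is even and 2n/(n²−n'²) when n+n' is odd (it need not vanish on (0, π)). For the constant mode: ∫_0^π 1 dx = π, ∫_0^π cos(nx) dx = 0, ∫_0^π sin(nx) dx = (1−(−1)^n)/n.
  u² squared terms: (2)²·∫1 dx = 4·π = 4*π;  (-5)²·∫sin(3x)² dx = 25·π/2 = 25*π/2.
  u² cross terms: 2·(2)·(-5)·∫1·sin(3x) dx = -20·(2/3) = -40/3.
  So ∫_0^π u² dx = 4*π + 25*π/2 − 40/3 = -40/3 + 33*π/2.
  (u')² squared terms: (-15)²·∫cos(3x)² dx = 225·π/2 = 225*π/2.
  So ∫_0^π (u')² dx = 225*π/2.
||u||_{H^1}^2 = (-40/3 + 33*π/2) + (225*π/2) = -40/3 + 129*π.


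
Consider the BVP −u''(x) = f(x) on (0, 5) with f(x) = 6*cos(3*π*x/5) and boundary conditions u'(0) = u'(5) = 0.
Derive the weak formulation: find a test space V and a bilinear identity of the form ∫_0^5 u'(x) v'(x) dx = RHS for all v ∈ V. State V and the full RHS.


V = H^1(0, 5) (no boundary constraint on v; u is determined up to an additive constant); weak form: ∫_0^5 u'v' dx = ∫_0^5 (6*cos(3*π*x/5)) v dx for all v ∈ V.

Multiply both sides by a test function v and integrate from 0 to 5:
  ∫_0^5 −u''(x) v(x) dx = ∫_0^5 f(x) v(x) dx.
Integrate the LHS by parts once:
  ∫_0^5 −u'' v dx = −[u'(x) v(x)]_0^5 + ∫_0^5 u'(x) v'(x) dx.
Thus ∫_0^5 u'(x) v'(x) dx = ∫_0^5 f(x) v(x) dx + [u'(x) v(x)]_0^5.
Choose V so that boundary terms are either known or forced to vanish.
u has homogeneous Neumann: u'(0) = u'(5) = 0. So [u' v]_0^5 = 0·v(5) − 0·v(0) = 0 for any v; take V = H^1(0, 5).
Weak formulation: find u (satisfying any essential BC) such that ∫_0^5 u'(x) v'(x) dx = ∫_0^5 f v dx for all v ∈ V (homogeneous Neumann, so boundary terms vanish).
Substituting f(x) = 6*cos(3*π*x/5), the right-hand side is ∫_0^5 (6*cos(3*π*x/5)) v dx.
Compatibility check (pure Neumann): taking v ≡ 1 ∈ V gives 0 = ∫_0^5 f dx + (0) − (0), i.e. ∫_0^5 f dx must equal u'(0) − u'(5) = 0. Indeed ∫_0^5 (6*cos(3*π*x/5)) dx = 0, so the data are compatible. The solution is then unique only up to an additive constant (fix it e.g. by requiring ∫_0^5 u dx = 0).


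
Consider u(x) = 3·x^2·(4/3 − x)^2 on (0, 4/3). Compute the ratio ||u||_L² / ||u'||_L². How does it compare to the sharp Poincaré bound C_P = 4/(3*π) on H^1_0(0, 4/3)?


||u||_L² / ||u'||_L² = 2*sqrt(3)/9 < C_P = 4/(3*π).

u(x) = 3·x^2·(4/3 − x)^2, so u'(x) = 4*x*(3*x - 4)*(3*x - 2)/3.
u(x) = 3·x^2·(4/3 − x)^2 vanishes at x = 0 and x = 4/3, so u ∈ H^1_0(0, 4/3). Differentiate via the product rule and integrate the resulting polynomials term by term.
  ∫_0^4/3 u² dx = ∫_0^4/3 (9*x^8 - 48*x^7 + 96*x^6 - 256*x^5/3 + 256*x^4/9) dx. Term by term:
    ∫_0^4/3 9*x^8 dx = 262144/19683;  ∫_0^4/3 -48*x^7 dx = -131072/2187;  ∫_0^4/3 96*x^6 dx = 524288/5103;
    ∫_0^4/3 -256*x^5/3 dx = -524288/6561;  ∫_0^4/3 256*x^4/9 dx = 262144/10935.
  Sum: 262144/19683 − 131072/2187 + 524288/5103 − 524288/6561 + 262144/10935 = 131072/688905.
  ∫_0^4/3 (u')² dx = ∫_0^4/3 (144*x^6 - 576*x^5 + 832*x^4 - 512*x^3 + 1024*x^2/9) dx. Term by term:
    ∫_0^4/3 144*x^6 dx = 262144/1701;  ∫_0^4/3 -576*x^5 dx = -131072/243;  ∫_0^4/3 832*x^4 dx = 851968/1215;
    ∫_0^4/3 -512*x^3 dx = -32768/81;  ∫_0^4/3 1024*x^2/9 dx = 65536/729.
  Sum: 262144/1701 − 131072/243 + 851968/1215 − 32768/81 + 65536/729 = 32768/25515.
∫_0^4/3 u² dx = 131072/688905, so ||u||_L² = 256*sqrt(210)/8505.
∫_0^4/3 (u')² dx = 32768/25515, so ||u'||_L² = 128*sqrt(70)/945.
Ratio ||u||_L² / ||u'||_L² = 2*sqrt(3)/9.
Sharp Poincaré constant on H^1_0(0, 4/3) is C_P = L/π = 4/(3*π), achieved by sin(3*π/4·x).
A polynomial bump cannot attain the sharp Poincaré constant (only the first sine eigenfunction does), so the ratio is strictly less than C_P, consistent with ||u||_L² ≤ C_P ||u'||_L².


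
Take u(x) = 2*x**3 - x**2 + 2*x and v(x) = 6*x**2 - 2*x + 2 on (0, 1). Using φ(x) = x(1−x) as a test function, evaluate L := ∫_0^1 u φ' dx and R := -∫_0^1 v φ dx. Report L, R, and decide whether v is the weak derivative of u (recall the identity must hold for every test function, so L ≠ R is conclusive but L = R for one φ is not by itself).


LHS = -7/15, RHS = -7/15. Yes, v = u' weakly.

u(x) = 2*x**3 - x**2 + 2*x, classical derivative u'(x) = 6*x**2 - 2*x + 2.
φ(x) = x(1−x), so φ'(x) = 1 - 2*x.
Note φ(0) = φ(1) = 0, so the boundary term u·φ vanishes.
LHS = ∫_0^1 u(x) φ'(x) dx = ∫_0^1 (-4*x^4 + 4*x^3 - 5*x^2 + 2*x) dx. Term by term:
  ∫_0^1 -4*x^4 dx = -4/5;  ∫_0^1 4*x^3 dx = 1;  ∫_0^1 -5*x^2 dx = -5/3;
  ∫_0^1 2*x dx = 1.
Sum: -4/5 + 1 − 5/3 + 1 = -7/15.
So LHS = -7/15.
∫_0^1 v(x) φ(x) dx = ∫_0^1 (-6*x^4 + 8*x^3 - 4*x^2 + 2*x) dx. Term by term:
  ∫_0^1 -6*x^4 dx = -6/5;  ∫_0^1 8*x^3 dx = 2;  ∫_0^1 -4*x^2 dx = -4/3;
  ∫_0^1 2*x dx = 1.
Sum: -6/5 + 2 − 4/3 + 1 = 7/15.
So RHS = -∫_0^1 v(x) φ(x) dx = -7/15.
LHS = RHS, so the identity holds for this test φ.
Moreover u is smooth here and v(x) = u'(x) = 6*x**2 - 2*x + 2 pointwise, so the identity holds for every test function. Hence v is the weak derivative of u.


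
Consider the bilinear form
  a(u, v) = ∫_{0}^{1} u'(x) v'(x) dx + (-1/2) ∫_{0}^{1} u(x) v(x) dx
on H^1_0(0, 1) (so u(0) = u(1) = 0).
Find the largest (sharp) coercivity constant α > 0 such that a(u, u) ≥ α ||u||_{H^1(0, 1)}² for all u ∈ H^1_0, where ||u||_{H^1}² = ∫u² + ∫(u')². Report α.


α = (-1/2 + π^2)/(1 + π^2)

Coercivity of a(·,·) on H^1_0(0, 1) means a(u, u) ≥ α ||u||_{H^1}² for every u ∈ H^1_0.
The interval has length L = 1, and Poincaré/coercivity depend only on L. Here a(u, u) = ∫(u')² + (-1/2)·∫u².
Here c = -1/2 < 0 with |c| < (π/L)² = π^2, so coercivity still holds. The condition a(u,u) ≥ α||u||_{H^1}² reads (1−α)∫(u')² ≥ (α−c)∫u². Any admissible α is ≤ 1 (rapidly oscillating u have ∫u²/∫(u')² → 0), and α = 1 would force 0 ≥ (1−c)∫u², impossible since c < 1; so 1−α > 0. By the sharp Poincaré inequality on H^1_0 of an interval of length L, ∫(u')² ≥ (π/L)²∫u² with equality for the first sine mode sin(π(x−x₀)/L) (x₀ the left endpoint), so the inequality holds for all u iff (1−α)(π/L)² ≥ α − c, i.e. α ≤ ((π/L)² + c)/((π/L)² + 1) = (1 + c(L/π)²)/(1 + (L/π)²). (Direct route, valid since c ≤ 0: Poincaré gives c∫u² ≥ c(L/π)²∫(u')², so a(u,u) ≥ (1 + c(L/π)²)∫(u')², while ||u||_{H^1}² ≤ (1 + (L/π)²)∫(u')²; dividing yields the same α.) With (π/L)² = π^2 and c = -1/2, the largest admissible constant is α = ((π/L)² + c)/((π/L)² + 1).
Simplifying, α = (-1/2 + π^2)/(1 + π^2).


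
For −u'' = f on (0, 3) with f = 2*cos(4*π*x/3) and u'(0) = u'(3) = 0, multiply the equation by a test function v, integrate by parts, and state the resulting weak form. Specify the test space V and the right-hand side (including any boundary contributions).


V = H^1(0, 3) (no boundary constraint on v; u is determined up to an additive constant); weak form: ∫_0^3 u'v' dx = ∫_0^3 (2*cos(4*π*x/3)) v dx for all v ∈ V.

Multiply both sides by a test function v and integrate from 0 to 3:
  ∫_0^3 −u''(x) v(x) dx = ∫_0^3 f(x) v(x) dx.
Integrate the LHS by parts once:
  ∫_0^3 −u'' v dx = −[u'(x) v(x)]_0^3 + ∫_0^3 u'(x) v'(x) dx.
Thus ∫_0^3 u'(x) v'(x) dx = ∫_0^3 f(x) v(x) dx + [u'(x) v(x)]_0^3.
Choose V so that boundary terms are either known or forced to vanish.
u has homogeneous Neumann: u'(0) = u'(3) = 0. So [u' v]_0^3 = 0·v(3) − 0·v(0) = 0 for any v; take V = H^1(0, 3).
Weak formulation: find u (satisfying any essential BC) such that ∫_0^3 u'(x) v'(x) dx = ∫_0^3 f v dx for all v ∈ V (homogeneous Neumann, so boundary terms vanish).
Substituting f(x) = 2*cos(4*π*x/3), the right-hand side is ∫_0^3 (2*cos(4*π*x/3)) v dx.
Compatibility check (pure Neumann): taking v ≡ 1 ∈ V gives 0 = ∫_0^3 f dx + (0) − (0), i.e. ∫_0^3 f dx must equal u'(0) − u'(3) = 0. Indeed ∫_0^3 (2*cos(4*π*x/3)) dx = 0, so the data are compatible. The solution is then unique only up to an additive constant (fix it e.g. by requiring ∫_0^3 u dx = 0).


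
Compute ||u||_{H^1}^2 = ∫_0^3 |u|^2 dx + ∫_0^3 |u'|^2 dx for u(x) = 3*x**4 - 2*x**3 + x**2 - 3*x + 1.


||u||_{H^1}^2 = 205269/5

The H^1 norm (squared) on an interval (0, L) is
  ||u||_{H^1}^2 = ∫_0^L u(x)^2 dx + ∫_0^L u'(x)^2 dx.
Compute u'(x) = 12*x**3 - 6*x**2 + 2*x - 3.
Then u(x)^2 = 9*x**8 - 12*x**7 + 10*x**6 - 22*x**5 + 19*x**4 - 10*x**3 + 11*x**2 - 6*x + 1 and u'(x)^2 = 144*x**6 - 144*x**5 + 84*x**4 - 96*x**3 + 40*x**2 - 12*x + 9.
Integrate each monomial from 0 to 3 using ∫_0^3 c·x^n dx = c·3^(n+1)/(n+1):
  ∫_0^3 u(x)^2 dx = ∫_0^3 (9*x^8 - 12*x^7 + 10*x^6 - 22*x^5 + 19*x^4 - 10*x^3 + 11*x^2 - 6*x + 1) dx. Term by term:
    ∫_0^3 9*x^8 dx = 19683;  ∫_0^3 -12*x^7 dx = -19683/2;  ∫_0^3 10*x^6 dx = 21870/7;
    ∫_0^3 -22*x^5 dx = -2673;  ∫_0^3 19*x^4 dx = 4617/5;  ∫_0^3 -10*x^3 dx = -405/2;
    ∫_0^3 11*x^2 dx = 99;  ∫_0^3 -6*x dx = -27;  ∫_0^3 1 dx = 3.
  Sum: 19683 − 19683/2 + 21870/7 − 2673 + 4617/5 − 405/2 + 99 − 27 + 3 = 388104/35.
  ∫_0^3 u'(x)^2 dx = ∫_0^3 (144*x^6 - 144*x^5 + 84*x^4 - 96*x^3 + 40*x^2 - 12*x + 9) dx. Term by term:
    ∫_0^3 144*x^6 dx = 314928/7;  ∫_0^3 -144*x^5 dx = -17496;  ∫_0^3 84*x^4 dx = 20412/5;
    ∫_0^3 -96*x^3 dx = -1944;  ∫_0^3 40*x^2 dx = 360;  ∫_0^3 -12*x dx = -54;
    ∫_0^3 9 dx = 27.
  Sum: 314928/7 − 17496 + 20412/5 − 1944 + 360 − 54 + 27 = 1048779/35.
Adding: ||u||_{H^1}^2 = 388104/35 + 1048779/35 = 205269/5.


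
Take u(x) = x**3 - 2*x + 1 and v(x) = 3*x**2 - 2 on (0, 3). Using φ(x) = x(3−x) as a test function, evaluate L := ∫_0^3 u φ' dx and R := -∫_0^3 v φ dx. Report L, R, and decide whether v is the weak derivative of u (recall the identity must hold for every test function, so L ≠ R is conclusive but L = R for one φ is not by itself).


LHS = -549/20, RHS = -549/20. Yes, v = u' weakly.

u(x) = x**3 - 2*x + 1, classical derivative u'(x) = 3*x**2 - 2.
φ(x) = x(3−x), so φ'(x) = 3 - 2*x.
Note φ(0) = φ(3) = 0, so the boundary term u·φ vanishes.
LHS = ∫_0^3 u(x) φ'(x) dx = ∫_0^3 (-2*x^4 + 3*x^3 + 4*x^2 - 8*x + 3) dx. Term by term:
  ∫_0^3 -2*x^4 dx = -486/5;  ∫_0^3 3*x^3 dx = 243/4;  ∫_0^3 4*x^2 dx = 36;
  ∫_0^3 -8*x dx = -36;  ∫_0^3 3 dx = 9.
Sum: -486/5 + 243/4 + 36 − 36 + 9 = -549/20.
So LHS = -549/20.
∫_0^3 v(x) φ(x) dx = ∫_0^3 (-3*x^4 + 9*x^3 + 2*x^2 - 6*x) dx. Term by term:
  ∫_0^3 -3*x^4 dx = -729/5;  ∫_0^3 9*x^3 dx = 729/4;  ∫_0^3 2*x^2 dx = 18;
  ∫_0^3 -6*x dx = -27.
Sum: -729/5 + 729/4 + 18 − 27 = 549/20.
So RHS = -∫_0^3 v(x) φ(x) dx = -549/20.
LHS = RHS, so the identity holds for this test φ.
Moreover u is smooth here and v(x) = u'(x) = 3*x**2 - 2 pointwise, so the identity holds for every test function. Hence v is the weak derivative of u.


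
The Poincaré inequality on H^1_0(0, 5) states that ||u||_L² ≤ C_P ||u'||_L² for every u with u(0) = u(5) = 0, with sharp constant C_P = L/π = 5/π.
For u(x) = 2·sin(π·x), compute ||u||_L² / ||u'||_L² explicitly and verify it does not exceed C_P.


||u||_L² / ||u'||_L² = 1/π < C_P = 5/π.

u(x) = 2·sin(π·x), so u'(x) = 2*π*cos(π*x).
Writing u(x) = A·sin(kπx/L) with A = 2 and k = 5, use ∫_0^L sin²(kπx/L) dx = L/2 and ∫_0^L cos²(kπx/L) dx = L/2.
u² = 4·sin²(π·x) and (u')² = 4*π^2·cos²(π·x), and each of sin², cos² integrates to L/2 = 5/2 over (0, 5).
∫_0^5 u² dx = 10, so ||u||_L² = sqrt(10).
∫_0^5 (u')² dx = 10*π^2, so ||u'||_L² = sqrt(10)*π.
Ratio ||u||_L² / ||u'||_L² = 1/π.
Sharp Poincaré constant on H^1_0(0, 5) is C_P = L/π = 5/π, achieved by sin(π/5·x).
This is the k = 5 harmonic; the ratio L/(kπ) is strictly less than C_P = L/π, consistent with the sharp inequality ||u||_L² ≤ C_P ||u'||_L².


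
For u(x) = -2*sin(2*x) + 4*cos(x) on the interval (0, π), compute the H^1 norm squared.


||u||_{H^1(0,π)}^2 = -128/3 + 26*π

u'(x) = -4*sin(x) - 4*cos(2*x).
Expand u² and (u')² and integrate term by term on (0, π), using: for integers n ≥ 1, ∫_0^π sin²(nx) dx = ∫_0^π cos²(nx) dx = π/2; for n ≠ n', ∫_0^π sin(nx)sin(n'x) dx = ∫_0^π cos(nx)cos(n'x) dx = 0; and by product-to-sum, ∫_0^π sin(nx)cos(n'x) dx = ½∫_0^π [sin((n+n')x) + sin((n−n')x)] dx, which is 0 when n+n' is even and 2n/(n²−n'²) when n+n' is odd (it need not vanish on (0, π)).
  u² squared terms: (-2)²·∫sin(2x)² dx = 4·π/2 = 2*π;  (4)²·∫cos(x)² dx = 16·π/2 = 8*π.
  u² cross terms: 2·(-2)·(4)·∫sin(2x)·cos(x) dx = -16·(4/3) = -64/3.
  So ∫_0^π u² dx = 2*π + 8*π − 64/3 = -64/3 + 10*π.
  (u')² squared terms: (-4)²·∫cos(2x)² dx = 16·π/2 = 8*π;  (-4)²·∫sin(x)² dx = 16·π/2 = 8*π.
  (u')² cross terms: 2·(-4)·(-4)·∫cos(2x)·sin(x) dx = 32·(-2/3) = -64/3.
  So ∫_0^π (u')² dx = 8*π + 8*π − 64/3 = -64/3 + 16*π.
||u||_{H^1}^2 = (-64/3 + 10*π) + (-64/3 + 16*π) = -128/3 + 26*π.


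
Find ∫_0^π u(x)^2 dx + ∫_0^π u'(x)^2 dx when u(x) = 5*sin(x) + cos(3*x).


||u||_{H^1(0,π)}^2 = 30*π

u'(x) = -3*sin(3*x) + 5*cos(x).
Expand u² and (u')² and integrate term by term on (0, π), using: for integers n ≥ 1, ∫_0^π sin²(nx) dx = ∫_0^π cos²(nx) dx = π/2; for n ≠ n', ∫_0^π sin(nx)sin(n'x) dx = ∫_0^π cos(nx)cos(n'x) dx = 0; and by product-to-sum, ∫_0^π sin(nx)cos(n'x) dx = ½∫_0^π [sin((n+n')x) + sin((n−n')x)] dx, which is 0 when n+n' is even and 2n/(n²−n'²) when n+n' is odd (it need not vanish on (0, π)).
  u² squared terms: (5)²·∫sin(x)² dx = 25·π/2 = 25*π/2;  (1)²·∫cos(3x)² dx = 1·π/2 = π/2.
  u² cross terms: 2·(5)·(1)·∫sin(x)·cos(3x) dx = 10·(0) = 0.
  So ∫_0^π u² dx = 25*π/2 + π/2 + 0 = 13*π.
  (u')² squared terms: (-3)²·∫sin(3x)² dx = 9·π/2 = 9*π/2;  (5)²·∫cos(x)² dx = 25·π/2 = 25*π/2.
  (u')² cross terms: 2·(-3)·(5)·∫sin(3x)·cos(x) dx = -30·(0) = 0.
  So ∫_0^π (u')² dx = 9*π/2 + 25*π/2 + 0 = 17*π.
||u||_{H^1}^2 = (13*π) + (17*π) = 30*π.


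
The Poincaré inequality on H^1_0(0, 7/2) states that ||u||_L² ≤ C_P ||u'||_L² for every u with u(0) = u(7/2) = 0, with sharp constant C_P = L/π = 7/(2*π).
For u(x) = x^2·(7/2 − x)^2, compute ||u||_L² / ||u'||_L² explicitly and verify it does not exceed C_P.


||u||_L² / ||u'||_L² = 7*sqrt(3)/12 < C_P = 7/(2*π).

u(x) = x^2·(7/2 − x)^2, so u'(x) = x*(2*x - 7)*(4*x - 7)/2.
u(x) = x^2·(7/2 − x)^2 vanishes at x = 0 and x = 7/2, so u ∈ H^1_0(0, 7/2). Differentiate via the product rule and integrate the resulting polynomials term by term.
  ∫_0^7/2 u² dx = ∫_0^7/2 (x^8 - 14*x^7 + 147*x^6/2 - 343*x^5/2 + 2401*x^4/16) dx. Term by term:
    ∫_0^7/2 x^8 dx = 40353607/4608;  ∫_0^7/2 -14*x^7 dx = -40353607/1024;  ∫_0^7/2 147*x^6/2 dx = 17294403/256;
    ∫_0^7/2 -343*x^5/2 dx = -40353607/768;  ∫_0^7/2 2401*x^4/16 dx = 40353607/2560.
  Sum: 40353607/4608 − 40353607/1024 + 17294403/256 − 40353607/768 + 40353607/2560 = 5764801/46080.
  ∫_0^7/2 (u')² dx = ∫_0^7/2 (16*x^6 - 168*x^5 + 637*x^4 - 1029*x^3 + 2401*x^2/4) dx. Term by term:
    ∫_0^7/2 16*x^6 dx = 117649/8;  ∫_0^7/2 -168*x^5 dx = -823543/16;  ∫_0^7/2 637*x^4 dx = 10706059/160;
    ∫_0^7/2 -1029*x^3 dx = -2470629/64;  ∫_0^7/2 2401*x^2/4 dx = 823543/96.
  Sum: 117649/8 − 823543/16 + 10706059/160 − 2470629/64 + 823543/96 = 117649/960.
∫_0^7/2 u² dx = 5764801/46080, so ||u||_L² = 2401*sqrt(5)/480.
∫_0^7/2 (u')² dx = 117649/960, so ||u'||_L² = 343*sqrt(15)/120.
Ratio ||u||_L² / ||u'||_L² = 7*sqrt(3)/12.
Sharp Poincaré constant on H^1_0(0, 7/2) is C_P = L/π = 7/(2*π), achieved by sin(2*π/7·x).
A polynomial bump cannot attain the sharp Poincaré constant (only the first sine eigenfunction does), so the ratio is strictly less than C_P, consistent with ||u||_L² ≤ C_P ||u'||_L².


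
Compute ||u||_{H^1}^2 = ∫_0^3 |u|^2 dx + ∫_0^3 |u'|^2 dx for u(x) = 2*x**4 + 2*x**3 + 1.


||u||_{H^1}^2 = 351723/7

The H^1 norm (squared) on an interval (0, L) is
  ||u||_{H^1}^2 = ∫_0^L u(x)^2 dx + ∫_0^L u'(x)^2 dx.
Compute u'(x) = 8*x**3 + 6*x**2.
Then u(x)^2 = 4*x**8 + 8*x**7 + 4*x**6 + 4*x**4 + 4*x**3 + 1 and u'(x)^2 = 64*x**6 + 96*x**5 + 36*x**4.
Integrate each monomial from 0 to 3 using ∫_0^3 c·x^n dx = c·3^(n+1)/(n+1):
  ∫_0^3 u(x)^2 dx = ∫_0^3 (4*x^8 + 8*x^7 + 4*x^6 + 4*x^4 + 4*x^3 + 1) dx. Term by term:
    ∫_0^3 4*x^8 dx = 8748;  ∫_0^3 8*x^7 dx = 6561;  ∫_0^3 4*x^6 dx = 8748/7;
    ∫_0^3 4*x^4 dx = 972/5;  ∫_0^3 4*x^3 dx = 81;  ∫_0^3 1 dx = 3.
  Sum: 8748 + 6561 + 8748/7 + 972/5 + 81 + 3 = 589299/35.
  ∫_0^3 u'(x)^2 dx = ∫_0^3 (64*x^6 + 96*x^5 + 36*x^4) dx. Term by term:
    ∫_0^3 64*x^6 dx = 139968/7;  ∫_0^3 96*x^5 dx = 11664;  ∫_0^3 36*x^4 dx = 8748/5.
  Sum: 139968/7 + 11664 + 8748/5 = 1169316/35.
Adding: ||u||_{H^1}^2 = 589299/35 + 1169316/35 = 351723/7.


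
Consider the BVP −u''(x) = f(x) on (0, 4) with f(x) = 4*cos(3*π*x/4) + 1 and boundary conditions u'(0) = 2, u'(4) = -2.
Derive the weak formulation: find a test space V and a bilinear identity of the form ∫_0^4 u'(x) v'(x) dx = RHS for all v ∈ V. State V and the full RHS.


V = H^1(0, 4) (v unrestricted at boundary; u is determined up to an additive constant); weak form: ∫_0^4 u'v' dx = ∫_0^4 (4*cos(3*π*x/4) + 1) v dx − 2·v(4) − 2·v(0) for all v ∈ V.

Multiply both sides by a test function v and integrate from 0 to 4:
  ∫_0^4 −u''(x) v(x) dx = ∫_0^4 f(x) v(x) dx.
Integrate the LHS by parts once:
  ∫_0^4 −u'' v dx = −[u'(x) v(x)]_0^4 + ∫_0^4 u'(x) v'(x) dx.
Thus ∫_0^4 u'(x) v'(x) dx = ∫_0^4 f(x) v(x) dx + [u'(x) v(x)]_0^4.
Choose V so that boundary terms are either known or forced to vanish.
u has inhomogeneous Neumann u'(0) = 2, u'(4) = -2. [u' v]_0^4 = (-2)·v(4) − (2)·v(0) = − 2·v(4) − 2·v(0). Take V = H^1(0, 4); boundary term becomes part of RHS.
Weak formulation: find u (satisfying any essential BC) such that ∫_0^4 u'(x) v'(x) dx = ∫_0^4 f v dx − 2·v(4) − 2·v(0) for all v ∈ V (Neumann data are natural BCs: they enter the RHS as boundary terms).
Substituting f(x) = 4*cos(3*π*x/4) + 1, the right-hand side is ∫_0^4 (4*cos(3*π*x/4) + 1) v dx − 2·v(4) − 2·v(0).
Compatibility check (pure Neumann): taking v ≡ 1 ∈ V gives 0 = ∫_0^4 f dx + (-2) − (2), i.e. ∫_0^4 f dx must equal u'(0) − u'(4) = 4. Indeed ∫_0^4 (4*cos(3*π*x/4) + 1) dx = 4, so the data are compatible. The solution is then unique only up to an additive constant (fix it e.g. by requiring ∫_0^4 u dx = 0).


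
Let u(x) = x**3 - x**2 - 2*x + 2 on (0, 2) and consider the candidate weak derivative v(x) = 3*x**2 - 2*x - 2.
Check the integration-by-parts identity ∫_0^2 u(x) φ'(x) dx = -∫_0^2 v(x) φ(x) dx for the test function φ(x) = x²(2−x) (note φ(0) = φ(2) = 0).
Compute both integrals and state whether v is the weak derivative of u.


LHS = -8/15, RHS = -8/15. Yes, v = u' weakly.

u(x) = x**3 - x**2 - 2*x + 2, classical derivative u'(x) = 3*x**2 - 2*x - 2.
φ(x) = x²(2−x), so φ'(x) = x*(4 - 3*x).
Note φ(0) = φ(2) = 0, so the boundary term u·φ vanishes.
LHS = ∫_0^2 u(x) φ'(x) dx = ∫_0^2 (-3*x^5 + 7*x^4 + 2*x^3 - 14*x^2 + 8*x) dx. Term by term:
  ∫_0^2 -3*x^5 dx = -32;  ∫_0^2 7*x^4 dx = 224/5;  ∫_0^2 2*x^3 dx = 8;
  ∫_0^2 -14*x^2 dx = -112/3;  ∫_0^2 8*x dx = 16.
Sum: -32 + 224/5 + 8 − 112/3 + 16 = -8/15.
So LHS = -8/15.
∫_0^2 v(x) φ(x) dx = ∫_0^2 (-3*x^5 + 8*x^4 - 2*x^3 - 4*x^2) dx. Term by term:
  ∫_0^2 -3*x^5 dx = -32;  ∫_0^2 8*x^4 dx = 256/5;  ∫_0^2 -2*x^3 dx = -8;
  ∫_0^2 -4*x^2 dx = -32/3.
Sum: -32 + 256/5 − 8 − 32/3 = 8/15.
So RHS = -∫_0^2 v(x) φ(x) dx = -8/15.
LHS = RHS, so the identity holds for this test φ.
Moreover u is smooth here and v(x) = u'(x) = 3*x**2 - 2*x - 2 pointwise, so the identity holds for every test function. Hence v is the weak derivative of u.


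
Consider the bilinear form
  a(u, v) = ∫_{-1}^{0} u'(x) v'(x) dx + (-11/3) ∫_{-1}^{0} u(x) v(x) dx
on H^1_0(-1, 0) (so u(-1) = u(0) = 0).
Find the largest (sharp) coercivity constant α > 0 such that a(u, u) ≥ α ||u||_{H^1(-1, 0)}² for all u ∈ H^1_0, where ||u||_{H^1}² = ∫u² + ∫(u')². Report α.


α = (-11/3 + π^2)/(1 + π^2)

Coercivity of a(·,·) on H^1_0(-1, 0) means a(u, u) ≥ α ||u||_{H^1}² for every u ∈ H^1_0.
The interval has length L = 1, and Poincaré/coercivity depend only on L. Here a(u, u) = ∫(u')² + (-11/3)·∫u².
Here c = -11/3 < 0 with |c| < (π/L)² = π^2, so coercivity still holds. The condition a(u,u) ≥ α||u||_{H^1}² reads (1−α)∫(u')² ≥ (α−c)∫u². Any admissible α is ≤ 1 (rapidly oscillating u have ∫u²/∫(u')² → 0), and α = 1 would force 0 ≥ (1−c)∫u², impossible since c < 1; so 1−α > 0. By the sharp Poincaré inequality on H^1_0 of an interval of length L, ∫(u')² ≥ (π/L)²∫u² with equality for the first sine mode sin(π(x−x₀)/L) (x₀ the left endpoint), so the inequality holds for all u iff (1−α)(π/L)² ≥ α − c, i.e. α ≤ ((π/L)² + c)/((π/L)² + 1) = (1 + c(L/π)²)/(1 + (L/π)²). (Direct route, valid since c ≤ 0: Poincaré gives c∫u² ≥ c(L/π)²∫(u')², so a(u,u) ≥ (1 + c(L/π)²)∫(u')², while ||u||_{H^1}² ≤ (1 + (L/π)²)∫(u')²; dividing yields the same α.) With (π/L)² = π^2 and c = -11/3, the largest admissible constant is α = ((π/L)² + c)/((π/L)² + 1).
Simplifying, α = (-11/3 + π^2)/(1 + π^2).


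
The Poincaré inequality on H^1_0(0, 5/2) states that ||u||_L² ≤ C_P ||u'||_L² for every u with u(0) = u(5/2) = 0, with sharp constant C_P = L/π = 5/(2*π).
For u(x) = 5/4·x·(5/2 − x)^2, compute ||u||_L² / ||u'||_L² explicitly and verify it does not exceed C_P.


||u||_L² / ||u'||_L² = 5*sqrt(14)/28 < C_P = 5/(2*π).

u(x) = 5/4·x·(5/2 − x)^2, so u'(x) = 15*x^2/4 - 25*x/2 + 125/16.
u(x) = 5/4·x·(5/2 − x)^2 vanishes at x = 0 and x = 5/2, so u ∈ H^1_0(0, 5/2). Differentiate via the product rule and integrate the resulting polynomials term by term.
  ∫_0^5/2 u² dx = ∫_0^5/2 (25*x^6/16 - 125*x^5/8 + 1875*x^4/32 - 3125*x^3/32 + 15625*x^2/256) dx. Term by term:
    ∫_0^5/2 25*x^6/16 dx = 1953125/14336;  ∫_0^5/2 -125*x^5/8 dx = -1953125/3072;  ∫_0^5/2 1875*x^4/32 dx = 1171875/1024;
    ∫_0^5/2 -3125*x^3/32 dx = -1953125/2048;  ∫_0^5/2 15625*x^2/256 dx = 1953125/6144.
  Sum: 1953125/14336 − 1953125/3072 + 1171875/1024 − 1953125/2048 + 1953125/6144 = 390625/43008.
  ∫_0^5/2 (u')² dx = ∫_0^5/2 (225*x^4/16 - 375*x^3/4 + 6875*x^2/32 - 3125*x/16 + 15625/256) dx. Term by term:
    ∫_0^5/2 225*x^4/16 dx = 140625/512;  ∫_0^5/2 -375*x^3/4 dx = -234375/256;  ∫_0^5/2 6875*x^2/32 dx = 859375/768;
    ∫_0^5/2 -3125*x/16 dx = -78125/128;  ∫_0^5/2 15625/256 dx = 78125/512.
  Sum: 140625/512 − 234375/256 + 859375/768 − 78125/128 + 78125/512 = 15625/768.
∫_0^5/2 u² dx = 390625/43008, so ||u||_L² = 625*sqrt(42)/1344.
∫_0^5/2 (u')² dx = 15625/768, so ||u'||_L² = 125*sqrt(3)/48.
Ratio ||u||_L² / ||u'||_L² = 5*sqrt(14)/28.
Sharp Poincaré constant on H^1_0(0, 5/2) is C_P = L/π = 5/(2*π), achieved by sin(2*π/5·x).
A polynomial bump cannot attain the sharp Poincaré constant (only the first sine eigenfunction does), so the ratio is strictly less than C_P, consistent with ||u||_L² ≤ C_P ||u'||_L².


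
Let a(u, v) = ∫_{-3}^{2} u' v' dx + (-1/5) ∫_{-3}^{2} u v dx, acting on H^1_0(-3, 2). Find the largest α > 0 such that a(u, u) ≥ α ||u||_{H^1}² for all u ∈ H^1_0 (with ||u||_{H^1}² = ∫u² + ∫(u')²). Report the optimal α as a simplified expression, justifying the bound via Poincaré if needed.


α = (-5 + π^2)/(π^2 + 25)

Coercivity of a(·,·) on H^1_0(-3, 2) means a(u, u) ≥ α ||u||_{H^1}² for every u ∈ H^1_0.
The interval has length L = 5, and Poincaré/coercivity depend only on L. Here a(u, u) = ∫(u')² + (-1/5)·∫u².
Here c = -1/5 < 0 with |c| < (π/L)² = π^2/25, so coercivity still holds. The condition a(u,u) ≥ α||u||_{H^1}² reads (1−α)∫(u')² ≥ (α−c)∫u². Any admissible α is ≤ 1 (rapidly oscillating u have ∫u²/∫(u')² → 0), and α = 1 would force 0 ≥ (1−c)∫u², impossible since c < 1; so 1−α > 0. By the sharp Poincaré inequality on H^1_0 of an interval of length L, ∫(u')² ≥ (π/L)²∫u² with equality for the first sine mode sin(π(x−x₀)/L) (x₀ the left endpoint), so the inequality holds for all u iff (1−α)(π/L)² ≥ α − c, i.e. α ≤ ((π/L)² + c)/((π/L)² + 1) = (1 + c(L/π)²)/(1 + (L/π)²). (Direct route, valid since c ≤ 0: Poincaré gives c∫u² ≥ c(L/π)²∫(u')², so a(u,u) ≥ (1 + c(L/π)²)∫(u')², while ||u||_{H^1}² ≤ (1 + (L/π)²)∫(u')²; dividing yields the same α.) With (π/L)² = π^2/25 and c = -1/5, the largest admissible constant is α = ((π/L)² + c)/((π/L)² + 1).
Simplifying, α = (-5 + π^2)/(π^2 + 25).
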